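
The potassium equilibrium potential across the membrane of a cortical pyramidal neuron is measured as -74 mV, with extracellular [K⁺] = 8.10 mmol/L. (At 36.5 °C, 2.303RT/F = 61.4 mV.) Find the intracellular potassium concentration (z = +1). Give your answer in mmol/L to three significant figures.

130 mmol/L

Nernst: E = (61.4/1) · log₁₀([out]/[in]), so log₁₀([out]/[in]) = -74.0 × 1 / 61.4 = -1.2052.
[out]/[in] = 10^(-1.2052) = 0.06234.
[in] = 8.10 / 0.06234 = 129.9 mmol/L.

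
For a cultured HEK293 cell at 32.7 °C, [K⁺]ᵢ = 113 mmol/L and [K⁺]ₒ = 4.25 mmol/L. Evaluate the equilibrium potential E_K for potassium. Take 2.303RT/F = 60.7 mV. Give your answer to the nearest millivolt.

E = (60.7/z) · log₁₀([K⁺]_out/[K⁺]_in) with z = +1.
= (60.7/1) · log₁₀(4.25/113) = 60.70 · log₁₀(0.03761)
= 60.70 · (-1.4247) = -86.48 mV

-86 mV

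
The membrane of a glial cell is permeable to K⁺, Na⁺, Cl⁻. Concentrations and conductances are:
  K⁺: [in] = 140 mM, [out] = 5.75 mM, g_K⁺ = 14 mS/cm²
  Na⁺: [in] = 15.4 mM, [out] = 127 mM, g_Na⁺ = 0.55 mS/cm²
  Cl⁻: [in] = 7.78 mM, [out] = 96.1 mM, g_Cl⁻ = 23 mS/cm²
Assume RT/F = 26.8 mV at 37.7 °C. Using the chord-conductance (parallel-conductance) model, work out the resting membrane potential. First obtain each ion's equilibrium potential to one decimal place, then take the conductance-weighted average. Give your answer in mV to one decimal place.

-72.4 mV

E_K⁺ = (26.8/1)·ln(5.75/140) = -85.6 mV
E_Na⁺ = (26.8/1)·ln(127/15.4) = 56.5 mV
E_Cl⁻ = (26.8/-1)·ln(96.1/7.78) = -67.4 mV
Vm = (Σ gᵢEᵢ)/(Σ gᵢ) = (14·-85.6 + 0.55·56.5 + 23·-67.4) / (14 + 0.55 + 23)
= -2717.53 / 37.55 = -72.37 mV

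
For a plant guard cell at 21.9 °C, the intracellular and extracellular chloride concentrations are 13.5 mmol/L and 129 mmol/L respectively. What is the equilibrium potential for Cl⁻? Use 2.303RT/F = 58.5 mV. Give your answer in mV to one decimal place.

-57.3 mV

E = (58.5/z) · log₁₀([Cl⁻]_out/[Cl⁻]_in) with z = -1.
For an anion, dividing by z = -1 reverses the sign.
= (58.5/-1) · log₁₀(129/13.5) = -58.50 · log₁₀(9.556)
= -58.50 · (0.9803) = -57.34 mV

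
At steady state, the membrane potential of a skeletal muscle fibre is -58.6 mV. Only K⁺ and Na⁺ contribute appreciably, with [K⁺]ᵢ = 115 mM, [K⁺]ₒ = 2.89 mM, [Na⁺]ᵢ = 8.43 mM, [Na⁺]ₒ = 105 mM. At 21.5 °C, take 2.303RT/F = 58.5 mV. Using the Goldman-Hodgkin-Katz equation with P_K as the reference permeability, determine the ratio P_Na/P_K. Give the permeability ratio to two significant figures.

0.082

Let α = P_Na/P_K. GHK: Vm = 58.5·log₁₀[(Kₒ + α·Naₒ)/(Kᵢ + α·Naᵢ)].
10^(Vm/58.5) = 10^(-58.6/58.5) = 0.099607
So 0.099607·(Kᵢ + α·Naᵢ) = Kₒ + α·Naₒ → α = (0.099607·115.0 − 2.89) / (105.0 − 0.099607·8.43)
α = (11.45 − 2.89) / (105.0 − 0.8397) = 8.565/104.2 = 0.08223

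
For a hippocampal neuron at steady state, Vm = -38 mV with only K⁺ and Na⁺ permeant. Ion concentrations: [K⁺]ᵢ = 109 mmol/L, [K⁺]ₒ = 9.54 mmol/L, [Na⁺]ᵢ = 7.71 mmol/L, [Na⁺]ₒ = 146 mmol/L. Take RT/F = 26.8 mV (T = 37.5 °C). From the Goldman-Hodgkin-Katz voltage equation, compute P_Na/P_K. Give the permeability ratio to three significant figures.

Let α = P_Na/P_K. GHK: Vm = 26.8·ln[(Kₒ + α·Naₒ)/(Kᵢ + α·Naᵢ)].
e^(Vm/26.8) = e^(-38.0/26.8) = 0.24222
So 0.24222·(Kᵢ + α·Naᵢ) = Kₒ + α·Naₒ → α = (0.24222·109.0 − 9.54) / (146.0 − 0.24222·7.71)
α = (26.4 − 9.54) / (146.0 − 1.868) = 16.86/144.1 = 0.117

0.117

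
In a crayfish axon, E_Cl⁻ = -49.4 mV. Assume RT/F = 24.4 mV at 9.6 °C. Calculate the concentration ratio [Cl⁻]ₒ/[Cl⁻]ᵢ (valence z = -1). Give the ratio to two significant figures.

7.6

ln([out]/[in]) = E·z/(24.4) = -49.4 × -1 / 24.4 = 2.0246
[out]/[in] = e^(2.0246) = 7.573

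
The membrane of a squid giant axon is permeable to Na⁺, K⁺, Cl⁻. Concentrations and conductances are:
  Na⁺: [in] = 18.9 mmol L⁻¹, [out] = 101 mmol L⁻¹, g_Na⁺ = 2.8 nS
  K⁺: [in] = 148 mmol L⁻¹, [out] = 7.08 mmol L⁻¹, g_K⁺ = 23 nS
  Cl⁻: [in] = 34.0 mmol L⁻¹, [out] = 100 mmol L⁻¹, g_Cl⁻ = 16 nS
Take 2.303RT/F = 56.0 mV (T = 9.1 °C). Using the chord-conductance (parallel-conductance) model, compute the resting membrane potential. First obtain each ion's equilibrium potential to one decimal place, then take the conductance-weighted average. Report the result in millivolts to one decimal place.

-48.0 mV

E_Na⁺ = (56.0/1)·log₁₀(101/18.9) = 40.8 mV
E_K⁺ = (56.0/1)·log₁₀(7.08/148) = -73.9 mV
E_Cl⁻ = (56.0/-1)·log₁₀(100/34.0) = -26.2 mV
Vm = (Σ gᵢEᵢ)/(Σ gᵢ) = (2.8·40.8 + 23·-73.9 + 16·-26.2) / (2.8 + 23 + 16)
= -2004.66 / 41.8 = -47.96 mV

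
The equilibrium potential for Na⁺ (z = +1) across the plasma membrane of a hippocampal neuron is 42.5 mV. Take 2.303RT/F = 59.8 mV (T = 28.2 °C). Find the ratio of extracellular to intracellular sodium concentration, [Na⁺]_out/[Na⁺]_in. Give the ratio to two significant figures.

5.1

log₁₀([out]/[in]) = E·z/(59.8) = 42.5 × 1 / 59.8 = 0.7107
[out]/[in] = 10^(0.7107) = 5.137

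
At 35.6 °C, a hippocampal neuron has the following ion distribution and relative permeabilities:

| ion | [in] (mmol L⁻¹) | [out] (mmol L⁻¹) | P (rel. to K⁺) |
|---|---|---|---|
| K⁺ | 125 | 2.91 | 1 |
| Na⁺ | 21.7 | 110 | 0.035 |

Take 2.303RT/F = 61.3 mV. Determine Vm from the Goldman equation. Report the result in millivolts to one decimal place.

-77.8 mV

Vm = 61.3 · log₁₀[(Σ P·[cation]ₒ + Σ P·[anion]ᵢ) / (Σ P·[cation]ᵢ + Σ P·[anion]ₒ)]
Numerator = 1×2.91 + 0.035×110 = 6.76
Denominator = 1×125 + 0.035×21.7 = 125.8
Vm = 61.3 · log₁₀(0.053753) = 61.3 × (-1.2696) = -77.83 mV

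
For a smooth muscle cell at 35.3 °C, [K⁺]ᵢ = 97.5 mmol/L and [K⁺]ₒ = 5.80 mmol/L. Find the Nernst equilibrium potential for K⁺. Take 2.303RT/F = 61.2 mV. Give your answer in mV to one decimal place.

E = (61.2/z) · log₁₀([K⁺]_out/[K⁺]_in) with z = +1.
= (61.2/1) · log₁₀(5.80/97.5) = 61.20 · log₁₀(0.05949)
= 61.20 · (-1.2256) = -75.01 mV

-75.0 mV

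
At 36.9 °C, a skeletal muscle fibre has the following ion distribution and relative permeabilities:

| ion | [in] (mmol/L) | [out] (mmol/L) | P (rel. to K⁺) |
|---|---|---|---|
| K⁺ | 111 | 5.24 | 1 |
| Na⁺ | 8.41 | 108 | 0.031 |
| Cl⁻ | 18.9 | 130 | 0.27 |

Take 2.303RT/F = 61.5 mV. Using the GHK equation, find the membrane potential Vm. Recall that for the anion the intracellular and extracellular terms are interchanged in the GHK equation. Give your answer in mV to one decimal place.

-63.3 mV

Vm = 61.5 · log₁₀[(Σ P·[cation]ₒ + Σ P·[anion]ᵢ) / (Σ P·[cation]ᵢ + Σ P·[anion]ₒ)]
Numerator = 1×5.24 + 0.031×108 + 0.27×18.9 = 13.69
Denominator = 1×111 + 0.031×8.41 + 0.27×130 = 146.4
Vm = 61.5 · log₁₀(0.093543) = 61.5 × (-1.0290) = -63.28 mV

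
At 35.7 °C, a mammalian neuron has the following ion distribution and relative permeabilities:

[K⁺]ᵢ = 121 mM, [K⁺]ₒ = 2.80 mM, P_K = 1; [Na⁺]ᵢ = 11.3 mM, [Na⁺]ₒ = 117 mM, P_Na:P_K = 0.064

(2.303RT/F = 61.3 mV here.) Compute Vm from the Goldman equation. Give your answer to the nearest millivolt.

-66 mV

Vm = 61.3 · log₁₀[(Σ P·[cation]ₒ + Σ P·[anion]ᵢ) / (Σ P·[cation]ᵢ + Σ P·[anion]ₒ)]
Numerator = 1×2.80 + 0.064×117 = 10.29
Denominator = 1×121 + 0.064×11.3 = 121.7
Vm = 61.3 · log₁₀(0.08452) = 61.3 × (-1.0730) = -65.78 mV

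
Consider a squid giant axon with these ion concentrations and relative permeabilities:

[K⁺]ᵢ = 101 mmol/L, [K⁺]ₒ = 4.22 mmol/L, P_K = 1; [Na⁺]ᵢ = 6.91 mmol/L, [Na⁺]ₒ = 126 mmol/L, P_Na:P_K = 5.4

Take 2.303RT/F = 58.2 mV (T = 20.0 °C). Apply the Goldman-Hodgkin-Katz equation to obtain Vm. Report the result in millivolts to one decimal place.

40.4 mV

Vm = 58.2 · log₁₀[(Σ P·[cation]ₒ + Σ P·[anion]ᵢ) / (Σ P·[cation]ᵢ + Σ P·[anion]ₒ)]
Numerator = 1×4.22 + 5.4×126 = 684.6
Denominator = 1×101 + 5.4×6.91 = 138.3
Vm = 58.2 · log₁₀(4.9498) = 58.2 × (0.6946) = 40.42 mV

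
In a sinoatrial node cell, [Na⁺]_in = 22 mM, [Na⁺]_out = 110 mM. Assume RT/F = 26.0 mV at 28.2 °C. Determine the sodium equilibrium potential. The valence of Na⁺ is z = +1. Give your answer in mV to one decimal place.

E = (26.0/z) · ln([Na⁺]_out/[Na⁺]_in) with z = +1.
= (26.0/1) · ln(110/22) = 26.00 · ln(5)
= 26.00 · (1.6094) = 41.85 mV

41.8 mV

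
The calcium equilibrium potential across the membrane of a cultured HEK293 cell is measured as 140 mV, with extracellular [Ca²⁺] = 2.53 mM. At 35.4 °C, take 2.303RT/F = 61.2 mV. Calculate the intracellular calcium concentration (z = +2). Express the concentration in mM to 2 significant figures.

0.000067 mM

Nernst: E = (61.2/2) · log₁₀([out]/[in]), so log₁₀([out]/[in]) = 140.0 × 2 / 61.2 = 4.5752.
[out]/[in] = 10^(4.5752) = 3.76e+04.
[in] = 2.53 / 3.76e+04 = 6.729e-05 mM.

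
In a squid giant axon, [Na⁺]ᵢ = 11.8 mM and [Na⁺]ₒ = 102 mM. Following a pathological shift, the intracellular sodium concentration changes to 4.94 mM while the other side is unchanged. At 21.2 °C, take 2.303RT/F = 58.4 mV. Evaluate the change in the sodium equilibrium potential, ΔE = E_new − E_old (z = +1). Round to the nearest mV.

22 mV

E_old = (58.4/1)·log₁₀(102/11.8) = 54.70 mV
E_new = (58.4/1)·log₁₀(102/4.94) = 76.79 mV
ΔE = 76.79 − (54.70) = 22.08 mV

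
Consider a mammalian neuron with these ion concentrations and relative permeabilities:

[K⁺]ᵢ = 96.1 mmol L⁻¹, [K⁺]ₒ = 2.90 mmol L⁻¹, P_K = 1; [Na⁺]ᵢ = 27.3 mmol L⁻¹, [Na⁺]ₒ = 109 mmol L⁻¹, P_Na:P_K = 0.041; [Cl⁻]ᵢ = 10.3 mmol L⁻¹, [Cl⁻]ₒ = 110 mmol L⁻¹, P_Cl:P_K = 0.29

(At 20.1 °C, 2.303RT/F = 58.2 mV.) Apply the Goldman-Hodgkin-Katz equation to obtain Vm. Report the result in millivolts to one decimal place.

Vm = 58.2 · log₁₀[(Σ P·[cation]ₒ + Σ P·[anion]ᵢ) / (Σ P·[cation]ᵢ + Σ P·[anion]ₒ)]
Numerator = 1×2.90 + 0.041×109 + 0.29×10.3 = 10.36
Denominator = 1×96.1 + 0.041×27.3 + 0.29×110 = 129.1
Vm = 58.2 · log₁₀(0.080205) = 58.2 × (-1.0958) = -63.78 mV

-63.8 mV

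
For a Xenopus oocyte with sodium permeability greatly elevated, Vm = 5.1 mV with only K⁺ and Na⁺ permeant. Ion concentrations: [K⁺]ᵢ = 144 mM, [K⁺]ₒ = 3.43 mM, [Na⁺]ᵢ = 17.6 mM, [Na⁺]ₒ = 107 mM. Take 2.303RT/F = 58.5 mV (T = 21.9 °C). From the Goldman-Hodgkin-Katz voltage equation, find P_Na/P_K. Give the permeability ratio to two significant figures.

2.0

Let α = P_Na/P_K. GHK: Vm = 58.5·log₁₀[(Kₒ + α·Naₒ)/(Kᵢ + α·Naᵢ)].
10^(Vm/58.5) = 10^(5.1/58.5) = 1.2223
So 1.2223·(Kᵢ + α·Naᵢ) = Kₒ + α·Naₒ → α = (1.2223·144.0 − 3.43) / (107.0 − 1.2223·17.6)
α = (176 − 3.43) / (107.0 − 21.51) = 172.6/85.49 = 2.019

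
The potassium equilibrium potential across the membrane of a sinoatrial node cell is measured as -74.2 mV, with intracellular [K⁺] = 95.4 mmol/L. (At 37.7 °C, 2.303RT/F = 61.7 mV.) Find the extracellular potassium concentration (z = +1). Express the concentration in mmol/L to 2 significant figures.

6.0 mmol/L

Nernst: E = (61.7/1) · log₁₀([out]/[in]), so log₁₀([out]/[in]) = -74.2 × 1 / 61.7 = -1.2026.
[out]/[in] = 10^(-1.2026) = 0.06272.
[out] = 0.06272 × 95.4 = 5.983 mmol/L.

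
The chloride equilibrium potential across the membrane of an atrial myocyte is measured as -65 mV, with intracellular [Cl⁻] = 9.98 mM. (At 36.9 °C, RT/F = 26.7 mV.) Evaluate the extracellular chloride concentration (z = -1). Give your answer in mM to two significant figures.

Nernst: E = (26.7/-1) · ln([out]/[in]), so ln([out]/[in]) = -65.0 × -1 / 26.7 = 2.4345.
[out]/[in] = e^(2.4345) = 11.41.
[out] = 11.41 × 9.98 = 113.9 mM.

110 mM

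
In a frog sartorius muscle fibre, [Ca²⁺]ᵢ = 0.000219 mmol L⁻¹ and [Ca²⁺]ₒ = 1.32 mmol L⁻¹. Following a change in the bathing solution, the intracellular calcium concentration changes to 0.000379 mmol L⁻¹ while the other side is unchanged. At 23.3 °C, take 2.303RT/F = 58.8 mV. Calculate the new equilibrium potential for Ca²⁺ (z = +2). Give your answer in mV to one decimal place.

104.1 mV

After the shift: [Ca²⁺]_out = 1.32, [Ca²⁺]_in = 0.000379 mmol L⁻¹.
E_new = (58.8/2)·log₁₀(1.32/0.000379) = 29.40 · (3.5419) = 104.13 mV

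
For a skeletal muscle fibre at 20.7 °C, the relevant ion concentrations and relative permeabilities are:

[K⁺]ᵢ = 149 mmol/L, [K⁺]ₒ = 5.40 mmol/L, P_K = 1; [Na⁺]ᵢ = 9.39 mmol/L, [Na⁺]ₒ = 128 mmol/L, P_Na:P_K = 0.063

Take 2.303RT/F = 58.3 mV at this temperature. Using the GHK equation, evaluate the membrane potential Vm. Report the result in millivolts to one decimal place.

Vm = 58.3 · log₁₀[(Σ P·[cation]ₒ + Σ P·[anion]ᵢ) / (Σ P·[cation]ᵢ + Σ P·[anion]ₒ)]
Numerator = 1×5.40 + 0.063×128 = 13.46
Denominator = 1×149 + 0.063×9.39 = 149.6
Vm = 58.3 · log₁₀(0.090005) = 58.3 × (-1.0457) = -60.97 mV

-61.0 mV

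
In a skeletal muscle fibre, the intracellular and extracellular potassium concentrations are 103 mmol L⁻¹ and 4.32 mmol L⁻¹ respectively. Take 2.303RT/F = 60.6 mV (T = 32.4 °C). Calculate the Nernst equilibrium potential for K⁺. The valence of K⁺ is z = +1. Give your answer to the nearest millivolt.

E = (60.6/z) · log₁₀([K⁺]_out/[K⁺]_in) with z = +1.
= (60.6/1) · log₁₀(4.32/103) = 60.60 · log₁₀(0.04194)
= 60.60 · (-1.3774) = -83.47 mV

-83 mV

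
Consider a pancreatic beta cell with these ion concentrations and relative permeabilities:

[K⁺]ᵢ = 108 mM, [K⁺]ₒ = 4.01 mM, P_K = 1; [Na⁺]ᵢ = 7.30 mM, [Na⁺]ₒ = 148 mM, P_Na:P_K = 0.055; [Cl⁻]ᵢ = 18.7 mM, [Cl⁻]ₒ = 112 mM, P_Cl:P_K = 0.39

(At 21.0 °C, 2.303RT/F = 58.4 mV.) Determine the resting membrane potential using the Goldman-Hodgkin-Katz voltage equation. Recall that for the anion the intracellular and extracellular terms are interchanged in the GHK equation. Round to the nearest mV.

-52 mV

Vm = 58.4 · log₁₀[(Σ P·[cation]ₒ + Σ P·[anion]ᵢ) / (Σ P·[cation]ᵢ + Σ P·[anion]ₒ)]
Numerator = 1×4.01 + 0.055×148 + 0.39×18.7 = 19.44
Denominator = 1×108 + 0.055×7.30 + 0.39×112 = 152.1
Vm = 58.4 · log₁₀(0.12785) = 58.4 × (-0.8933) = -52.17 mV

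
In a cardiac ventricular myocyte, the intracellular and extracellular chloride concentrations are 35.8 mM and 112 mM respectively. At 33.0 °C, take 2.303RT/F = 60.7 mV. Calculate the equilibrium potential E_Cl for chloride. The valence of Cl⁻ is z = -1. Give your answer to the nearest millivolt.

-30 mV

E = (60.7/z) · log₁₀([Cl⁻]_out/[Cl⁻]_in) with z = -1.
For an anion, dividing by z = -1 reverses the sign.
= (60.7/-1) · log₁₀(112/35.8) = -60.70 · log₁₀(3.128)
= -60.70 · (0.4953) = -30.07 mV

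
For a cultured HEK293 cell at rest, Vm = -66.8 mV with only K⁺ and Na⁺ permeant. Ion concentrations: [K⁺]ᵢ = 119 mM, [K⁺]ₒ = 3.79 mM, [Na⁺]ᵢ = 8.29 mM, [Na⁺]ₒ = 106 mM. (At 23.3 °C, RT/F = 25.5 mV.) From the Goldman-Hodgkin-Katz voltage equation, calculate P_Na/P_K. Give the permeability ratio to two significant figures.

0.046

Let α = P_Na/P_K. GHK: Vm = 25.5·ln[(Kₒ + α·Naₒ)/(Kᵢ + α·Naᵢ)].
e^(Vm/25.5) = e^(-66.8/25.5) = 0.072831
So 0.072831·(Kᵢ + α·Naᵢ) = Kₒ + α·Naₒ → α = (0.072831·119.0 − 3.79) / (106.0 − 0.072831·8.29)
α = (8.667 − 3.79) / (106.0 − 0.6038) = 4.877/105.4 = 0.04627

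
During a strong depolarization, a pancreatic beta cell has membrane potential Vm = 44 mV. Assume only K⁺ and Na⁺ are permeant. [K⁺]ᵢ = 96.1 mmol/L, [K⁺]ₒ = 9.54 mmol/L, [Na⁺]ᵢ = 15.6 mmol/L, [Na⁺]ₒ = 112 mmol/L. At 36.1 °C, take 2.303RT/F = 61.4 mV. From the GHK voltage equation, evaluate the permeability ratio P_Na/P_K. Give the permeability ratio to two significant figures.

16

Let α = P_Na/P_K. GHK: Vm = 61.4·log₁₀[(Kₒ + α·Naₒ)/(Kᵢ + α·Naᵢ)].
10^(Vm/61.4) = 10^(44.0/61.4) = 5.2073
So 5.2073·(Kᵢ + α·Naᵢ) = Kₒ + α·Naₒ → α = (5.2073·96.1 − 9.54) / (112.0 − 5.2073·15.6)
α = (500.4 − 9.54) / (112.0 − 81.23) = 490.9/30.77 = 15.96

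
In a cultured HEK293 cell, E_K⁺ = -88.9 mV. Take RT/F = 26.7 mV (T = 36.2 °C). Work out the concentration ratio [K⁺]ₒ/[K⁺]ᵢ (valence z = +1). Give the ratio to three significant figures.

0.0358

ln([out]/[in]) = E·z/(26.7) = -88.9 × 1 / 26.7 = -3.3296
[out]/[in] = e^(-3.3296) = 0.03581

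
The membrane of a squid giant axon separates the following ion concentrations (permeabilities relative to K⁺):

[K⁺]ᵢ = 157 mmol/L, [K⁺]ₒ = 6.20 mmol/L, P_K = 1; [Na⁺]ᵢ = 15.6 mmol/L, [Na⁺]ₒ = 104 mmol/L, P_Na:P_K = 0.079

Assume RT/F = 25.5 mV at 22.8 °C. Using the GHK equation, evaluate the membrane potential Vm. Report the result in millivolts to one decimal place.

Vm = 25.5 · ln[(Σ P·[cation]ₒ + Σ P·[anion]ᵢ) / (Σ P·[cation]ᵢ + Σ P·[anion]ₒ)]
Numerator = 1×6.20 + 0.079×104 = 14.42
Denominator = 1×157 + 0.079×15.6 = 158.2
Vm = 25.5 · ln(0.091106) = 25.5 × (-2.3957) = -61.09 mV

-61.1 mV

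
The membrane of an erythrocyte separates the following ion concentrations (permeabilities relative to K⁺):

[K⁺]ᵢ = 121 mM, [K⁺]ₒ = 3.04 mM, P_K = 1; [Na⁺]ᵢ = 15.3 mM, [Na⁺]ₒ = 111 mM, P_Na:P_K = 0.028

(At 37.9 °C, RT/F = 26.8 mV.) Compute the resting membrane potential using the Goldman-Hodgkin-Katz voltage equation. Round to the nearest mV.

Vm = 26.8 · ln[(Σ P·[cation]ₒ + Σ P·[anion]ᵢ) / (Σ P·[cation]ᵢ + Σ P·[anion]ₒ)]
Numerator = 1×3.04 + 0.028×111 = 6.148
Denominator = 1×121 + 0.028×15.3 = 121.4
Vm = 26.8 · ln(0.050631) = 26.8 × (-2.9832) = -79.95 mV

-80 mV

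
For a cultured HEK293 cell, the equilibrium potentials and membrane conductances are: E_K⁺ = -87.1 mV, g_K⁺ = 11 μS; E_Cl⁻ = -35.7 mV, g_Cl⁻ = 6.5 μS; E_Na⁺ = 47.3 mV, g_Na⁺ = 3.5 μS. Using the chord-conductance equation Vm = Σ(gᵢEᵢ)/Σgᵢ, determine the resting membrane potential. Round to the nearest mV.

Σ gᵢEᵢ = 11·(-87.1) + 6.5·(-35.7) + 3.5·(47.3) = -1024.60
Σ gᵢ = 11 + 6.5 + 3.5 = 21
Vm = -1024.60 / 21 = -48.79 mV

-49 mV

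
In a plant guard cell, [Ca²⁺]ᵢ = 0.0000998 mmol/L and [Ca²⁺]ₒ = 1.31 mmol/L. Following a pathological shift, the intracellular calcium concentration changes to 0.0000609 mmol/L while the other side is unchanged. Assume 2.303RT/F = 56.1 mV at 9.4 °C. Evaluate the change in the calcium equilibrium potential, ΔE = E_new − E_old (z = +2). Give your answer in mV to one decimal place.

E_old = (56.1/2)·log₁₀(1.31/0.0000998) = 115.51 mV
E_new = (56.1/2)·log₁₀(1.31/0.0000609) = 121.53 mV
ΔE = 121.53 − (115.51) = 6.02 mV

6.0 mV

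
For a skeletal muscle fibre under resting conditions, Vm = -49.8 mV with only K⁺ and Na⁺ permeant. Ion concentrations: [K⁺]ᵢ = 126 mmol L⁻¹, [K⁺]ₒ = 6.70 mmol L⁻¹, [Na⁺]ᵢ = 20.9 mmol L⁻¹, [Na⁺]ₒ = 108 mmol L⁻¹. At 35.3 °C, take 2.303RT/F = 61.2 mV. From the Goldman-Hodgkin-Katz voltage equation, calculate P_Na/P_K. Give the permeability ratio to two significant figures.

0.12

Let α = P_Na/P_K. GHK: Vm = 61.2·log₁₀[(Kₒ + α·Naₒ)/(Kᵢ + α·Naᵢ)].
10^(Vm/61.2) = 10^(-49.8/61.2) = 0.15356
So 0.15356·(Kᵢ + α·Naᵢ) = Kₒ + α·Naₒ → α = (0.15356·126.0 − 6.7) / (108.0 − 0.15356·20.9)
α = (19.35 − 6.7) / (108.0 − 3.209) = 12.65/104.8 = 0.1207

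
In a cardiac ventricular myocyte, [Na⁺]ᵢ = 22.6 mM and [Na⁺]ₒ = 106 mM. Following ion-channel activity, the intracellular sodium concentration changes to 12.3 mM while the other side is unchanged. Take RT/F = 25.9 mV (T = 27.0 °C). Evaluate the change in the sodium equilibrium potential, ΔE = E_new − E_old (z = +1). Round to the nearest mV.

E_old = (25.9/1)·ln(106/22.6) = 40.03 mV
E_new = (25.9/1)·ln(106/12.3) = 55.78 mV
ΔE = 55.78 − (40.03) = 15.76 mV

16 mV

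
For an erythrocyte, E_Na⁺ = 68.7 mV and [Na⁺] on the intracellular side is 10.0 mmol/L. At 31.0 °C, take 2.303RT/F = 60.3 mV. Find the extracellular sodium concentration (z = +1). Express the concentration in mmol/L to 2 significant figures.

140 mmol/L

Nernst: E = (60.3/1) · log₁₀([out]/[in]), so log₁₀([out]/[in]) = 68.7 × 1 / 60.3 = 1.1393.
[out]/[in] = 10^(1.1393) = 13.78.
[out] = 13.78 × 10.0 = 137.8 mmol/L.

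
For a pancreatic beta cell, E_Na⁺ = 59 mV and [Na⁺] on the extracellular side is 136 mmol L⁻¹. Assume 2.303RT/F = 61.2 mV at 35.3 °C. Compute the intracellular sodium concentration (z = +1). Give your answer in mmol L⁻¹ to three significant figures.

14.8 mmol L⁻¹

Nernst: E = (61.2/1) · log₁₀([out]/[in]), so log₁₀([out]/[in]) = 59.0 × 1 / 61.2 = 0.9641.
[out]/[in] = 10^(0.9641) = 9.206.
[in] = 136 / 9.206 = 14.77 mmol L⁻¹.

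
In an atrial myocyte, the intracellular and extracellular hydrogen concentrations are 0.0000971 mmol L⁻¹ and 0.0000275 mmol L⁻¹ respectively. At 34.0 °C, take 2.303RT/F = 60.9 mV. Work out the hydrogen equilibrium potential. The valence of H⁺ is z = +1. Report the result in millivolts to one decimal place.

-33.4 mV

E = (60.9/z) · log₁₀([H⁺]_out/[H⁺]_in) with z = +1.
= (60.9/1) · log₁₀(0.0000275/0.0000971) = 60.90 · log₁₀(0.2832)
= 60.90 · (-0.5479) = -33.37 mV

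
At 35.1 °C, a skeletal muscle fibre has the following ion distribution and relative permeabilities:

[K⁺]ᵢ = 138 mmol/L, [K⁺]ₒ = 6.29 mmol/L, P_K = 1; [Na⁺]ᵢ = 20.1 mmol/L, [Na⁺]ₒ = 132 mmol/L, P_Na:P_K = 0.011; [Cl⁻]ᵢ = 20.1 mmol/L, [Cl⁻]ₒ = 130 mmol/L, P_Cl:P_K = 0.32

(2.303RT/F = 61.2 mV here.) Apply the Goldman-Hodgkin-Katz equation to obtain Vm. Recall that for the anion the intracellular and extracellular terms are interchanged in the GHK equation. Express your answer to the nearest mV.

Vm = 61.2 · log₁₀[(Σ P·[cation]ₒ + Σ P·[anion]ᵢ) / (Σ P·[cation]ᵢ + Σ P·[anion]ₒ)]
Numerator = 1×6.29 + 0.011×132 + 0.32×20.1 = 14.17
Denominator = 1×138 + 0.011×20.1 + 0.32×130 = 179.8
Vm = 61.2 · log₁₀(0.078823) = 61.2 × (-1.1033) = -67.52 mV

-68 mV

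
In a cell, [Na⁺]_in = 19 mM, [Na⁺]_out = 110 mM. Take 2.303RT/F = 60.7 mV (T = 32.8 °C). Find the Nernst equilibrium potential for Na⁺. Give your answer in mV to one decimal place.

46.3 mV

E = (60.7/z) · log₁₀([Na⁺]_out/[Na⁺]_in) with z = +1.
= (60.7/1) · log₁₀(110/19) = 60.70 · log₁₀(5.789)
= 60.70 · (0.7626) = 46.29 mV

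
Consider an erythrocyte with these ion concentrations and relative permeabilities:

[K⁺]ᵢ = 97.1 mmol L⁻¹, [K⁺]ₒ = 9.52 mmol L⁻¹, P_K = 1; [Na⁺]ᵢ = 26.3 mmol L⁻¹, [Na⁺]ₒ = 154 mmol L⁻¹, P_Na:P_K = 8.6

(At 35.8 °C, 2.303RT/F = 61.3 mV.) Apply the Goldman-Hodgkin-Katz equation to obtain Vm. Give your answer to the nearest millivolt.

Vm = 61.3 · log₁₀[(Σ P·[cation]ₒ + Σ P·[anion]ᵢ) / (Σ P·[cation]ᵢ + Σ P·[anion]ₒ)]
Numerator = 1×9.52 + 8.6×154 = 1334
Denominator = 1×97.1 + 8.6×26.3 = 323.3
Vm = 61.3 · log₁₀(4.1262) = 61.3 × (0.6156) = 37.73 mV

38 mV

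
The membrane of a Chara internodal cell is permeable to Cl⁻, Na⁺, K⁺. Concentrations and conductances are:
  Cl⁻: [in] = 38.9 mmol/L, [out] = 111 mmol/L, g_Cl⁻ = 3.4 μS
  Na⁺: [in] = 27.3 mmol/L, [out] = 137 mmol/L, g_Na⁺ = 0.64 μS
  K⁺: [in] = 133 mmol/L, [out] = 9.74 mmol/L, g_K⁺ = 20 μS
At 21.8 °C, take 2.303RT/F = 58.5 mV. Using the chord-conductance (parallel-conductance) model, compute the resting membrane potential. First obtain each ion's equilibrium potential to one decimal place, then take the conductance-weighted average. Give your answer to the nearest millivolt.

-58 mV

E_Cl⁻ = (58.5/-1)·log₁₀(111/38.9) = -26.6 mV
E_Na⁺ = (58.5/1)·log₁₀(137/27.3) = 41.0 mV
E_K⁺ = (58.5/1)·log₁₀(9.74/133) = -66.4 mV
Vm = (Σ gᵢEᵢ)/(Σ gᵢ) = (3.4·-26.6 + 0.64·41.0 + 20·-66.4) / (3.4 + 0.64 + 20)
= -1392.20 / 24.04 = -57.91 mV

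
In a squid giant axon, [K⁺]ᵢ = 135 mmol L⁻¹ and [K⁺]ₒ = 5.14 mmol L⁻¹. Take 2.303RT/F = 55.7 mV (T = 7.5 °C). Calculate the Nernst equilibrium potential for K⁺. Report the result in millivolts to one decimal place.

-79.1 mV

E = (55.7/z) · log₁₀([K⁺]_out/[K⁺]_in) with z = +1.
= (55.7/1) · log₁₀(5.14/135) = 55.70 · log₁₀(0.03807)
= 55.70 · (-1.4194) = -79.06 mV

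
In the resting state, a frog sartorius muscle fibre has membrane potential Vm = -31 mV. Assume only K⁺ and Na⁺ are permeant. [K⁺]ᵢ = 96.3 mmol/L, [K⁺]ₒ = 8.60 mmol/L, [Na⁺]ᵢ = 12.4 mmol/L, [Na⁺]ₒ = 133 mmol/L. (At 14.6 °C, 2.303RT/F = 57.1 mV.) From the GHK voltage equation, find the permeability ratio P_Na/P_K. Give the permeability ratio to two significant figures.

Let α = P_Na/P_K. GHK: Vm = 57.1·log₁₀[(Kₒ + α·Naₒ)/(Kᵢ + α·Naᵢ)].
10^(Vm/57.1) = 10^(-31.0/57.1) = 0.28648
So 0.28648·(Kᵢ + α·Naᵢ) = Kₒ + α·Naₒ → α = (0.28648·96.3 − 8.6) / (133.0 − 0.28648·12.4)
α = (27.59 − 8.6) / (133.0 − 3.552) = 18.99/129.4 = 0.1467

0.15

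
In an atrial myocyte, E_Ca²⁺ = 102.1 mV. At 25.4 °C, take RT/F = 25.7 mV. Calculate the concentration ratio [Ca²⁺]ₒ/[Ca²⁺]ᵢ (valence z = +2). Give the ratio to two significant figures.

2800

ln([out]/[in]) = E·z/(25.7) = 102.1 × 2 / 25.7 = 7.9455
[out]/[in] = e^(7.9455) = 2823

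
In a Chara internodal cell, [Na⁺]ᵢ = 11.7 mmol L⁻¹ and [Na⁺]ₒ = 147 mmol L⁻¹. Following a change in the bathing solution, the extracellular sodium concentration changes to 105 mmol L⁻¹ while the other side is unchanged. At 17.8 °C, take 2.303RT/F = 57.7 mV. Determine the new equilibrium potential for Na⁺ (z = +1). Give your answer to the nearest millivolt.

After the shift: [Na⁺]_out = 105, [Na⁺]_in = 11.7 mmol L⁻¹.
E_new = (57.7/1)·log₁₀(105/11.7) = 57.70 · (0.9530) = 54.99 mV

55 mV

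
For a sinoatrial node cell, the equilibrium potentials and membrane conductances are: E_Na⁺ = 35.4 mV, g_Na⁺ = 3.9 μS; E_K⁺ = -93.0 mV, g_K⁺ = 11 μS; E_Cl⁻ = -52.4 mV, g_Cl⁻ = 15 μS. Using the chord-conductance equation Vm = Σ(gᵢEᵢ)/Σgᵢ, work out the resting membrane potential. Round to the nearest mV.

Σ gᵢEᵢ = 3.9·(35.4) + 11·(-93.0) + 15·(-52.4) = -1670.94
Σ gᵢ = 3.9 + 11 + 15 = 29.9
Vm = -1670.94 / 29.9 = -55.88 mV

-56 mV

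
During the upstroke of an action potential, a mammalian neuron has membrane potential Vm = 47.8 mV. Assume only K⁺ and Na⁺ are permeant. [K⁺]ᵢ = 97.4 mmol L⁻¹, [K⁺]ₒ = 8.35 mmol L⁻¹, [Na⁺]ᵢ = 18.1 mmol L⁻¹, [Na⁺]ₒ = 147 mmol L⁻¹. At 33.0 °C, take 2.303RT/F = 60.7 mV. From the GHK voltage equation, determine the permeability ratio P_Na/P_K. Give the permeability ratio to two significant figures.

16

Let α = P_Na/P_K. GHK: Vm = 60.7·log₁₀[(Kₒ + α·Naₒ)/(Kᵢ + α·Naᵢ)].
10^(Vm/60.7) = 10^(47.8/60.7) = 6.1303
So 6.1303·(Kᵢ + α·Naᵢ) = Kₒ + α·Naₒ → α = (6.1303·97.4 − 8.35) / (147.0 − 6.1303·18.1)
α = (597.1 − 8.35) / (147.0 − 111) = 588.7/36.04 = 16.33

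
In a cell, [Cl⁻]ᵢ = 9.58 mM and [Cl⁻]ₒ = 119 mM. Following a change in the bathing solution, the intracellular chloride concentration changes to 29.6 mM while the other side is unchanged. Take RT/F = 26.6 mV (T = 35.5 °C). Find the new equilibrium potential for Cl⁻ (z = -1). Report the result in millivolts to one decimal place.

After the shift: [Cl⁻]_out = 119, [Cl⁻]_in = 29.6 mM.
E_new = (26.6/-1)·ln(119/29.6) = -26.60 · (1.3913) = -37.01 mV

-37.0 mV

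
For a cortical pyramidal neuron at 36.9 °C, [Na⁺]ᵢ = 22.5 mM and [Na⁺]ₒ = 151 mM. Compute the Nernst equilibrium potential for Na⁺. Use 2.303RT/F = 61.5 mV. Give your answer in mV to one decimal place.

E = (61.5/z) · log₁₀([Na⁺]_out/[Na⁺]_in) with z = +1.
= (61.5/1) · log₁₀(151/22.5) = 61.50 · log₁₀(6.711)
= 61.50 · (0.8268) = 50.85 mV

50.8 mV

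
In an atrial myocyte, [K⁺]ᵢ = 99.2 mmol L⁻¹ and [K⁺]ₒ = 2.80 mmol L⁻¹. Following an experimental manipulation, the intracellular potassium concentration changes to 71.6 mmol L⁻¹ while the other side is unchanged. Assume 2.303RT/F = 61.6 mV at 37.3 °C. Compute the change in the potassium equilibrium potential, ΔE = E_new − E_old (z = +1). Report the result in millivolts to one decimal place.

E_old = (61.6/1)·log₁₀(2.80/99.2) = -95.44 mV
E_new = (61.6/1)·log₁₀(2.80/71.6) = -86.72 mV
ΔE = -86.72 − (-95.44) = 8.72 mV

8.7 mV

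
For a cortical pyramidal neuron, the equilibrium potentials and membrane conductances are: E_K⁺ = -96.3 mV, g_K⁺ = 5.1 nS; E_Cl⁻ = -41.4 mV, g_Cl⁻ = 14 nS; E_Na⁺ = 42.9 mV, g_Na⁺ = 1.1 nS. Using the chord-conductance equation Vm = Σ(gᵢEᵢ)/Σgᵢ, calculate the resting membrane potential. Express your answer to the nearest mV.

Σ gᵢEᵢ = 5.1·(-96.3) + 14·(-41.4) + 1.1·(42.9) = -1023.54
Σ gᵢ = 5.1 + 14 + 1.1 = 20.2
Vm = -1023.54 / 20.2 = -50.67 mV

-51 mV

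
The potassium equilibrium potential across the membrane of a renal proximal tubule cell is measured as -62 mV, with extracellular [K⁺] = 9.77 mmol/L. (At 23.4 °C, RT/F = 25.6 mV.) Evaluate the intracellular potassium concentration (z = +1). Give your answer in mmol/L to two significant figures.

110 mmol/L

Nernst: E = (25.6/1) · ln([out]/[in]), so ln([out]/[in]) = -62.0 × 1 / 25.6 = -2.4219.
[out]/[in] = e^(-2.4219) = 0.08876.
[in] = 9.77 / 0.08876 = 110.1 mmol/L.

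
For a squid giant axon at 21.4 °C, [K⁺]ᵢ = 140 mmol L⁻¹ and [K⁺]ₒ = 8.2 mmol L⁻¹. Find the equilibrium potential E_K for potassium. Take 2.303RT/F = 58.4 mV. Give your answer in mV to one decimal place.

-72.0 mV

E = (58.4/z) · log₁₀([K⁺]_out/[K⁺]_in) with z = +1.
= (58.4/1) · log₁₀(8.2/140) = 58.40 · log₁₀(0.05857)
= 58.40 · (-1.2323) = -71.97 mV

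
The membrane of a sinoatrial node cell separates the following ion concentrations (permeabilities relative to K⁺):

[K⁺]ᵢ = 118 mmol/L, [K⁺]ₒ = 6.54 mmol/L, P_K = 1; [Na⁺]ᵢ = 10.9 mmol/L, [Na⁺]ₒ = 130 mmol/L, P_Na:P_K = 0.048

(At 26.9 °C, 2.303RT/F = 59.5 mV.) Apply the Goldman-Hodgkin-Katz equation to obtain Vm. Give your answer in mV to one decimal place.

Vm = 59.5 · log₁₀[(Σ P·[cation]ₒ + Σ P·[anion]ᵢ) / (Σ P·[cation]ᵢ + Σ P·[anion]ₒ)]
Numerator = 1×6.54 + 0.048×130 = 12.78
Denominator = 1×118 + 0.048×10.9 = 118.5
Vm = 59.5 · log₁₀(0.10783) = 59.5 × (-0.9673) = -57.55 mV

-57.6 mV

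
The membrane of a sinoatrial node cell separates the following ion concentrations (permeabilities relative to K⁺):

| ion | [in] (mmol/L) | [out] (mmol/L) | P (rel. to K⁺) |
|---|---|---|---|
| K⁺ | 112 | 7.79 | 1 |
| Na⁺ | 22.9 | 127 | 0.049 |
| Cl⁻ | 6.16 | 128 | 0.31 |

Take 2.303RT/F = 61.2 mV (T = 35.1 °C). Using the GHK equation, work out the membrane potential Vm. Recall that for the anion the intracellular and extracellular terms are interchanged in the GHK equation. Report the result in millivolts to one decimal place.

-60.1 mV

Vm = 61.2 · log₁₀[(Σ P·[cation]ₒ + Σ P·[anion]ᵢ) / (Σ P·[cation]ᵢ + Σ P·[anion]ₒ)]
Numerator = 1×7.79 + 0.049×127 + 0.31×6.16 = 15.92
Denominator = 1×112 + 0.049×22.9 + 0.31×128 = 152.8
Vm = 61.2 · log₁₀(0.1042) = 61.2 × (-0.9821) = -60.11 mV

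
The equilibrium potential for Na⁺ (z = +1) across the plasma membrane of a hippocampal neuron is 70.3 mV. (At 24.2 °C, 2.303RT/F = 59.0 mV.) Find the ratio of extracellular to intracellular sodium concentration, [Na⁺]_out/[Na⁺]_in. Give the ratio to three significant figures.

log₁₀([out]/[in]) = E·z/(59.0) = 70.3 × 1 / 59.0 = 1.1915
[out]/[in] = 10^(1.1915) = 15.54

15.5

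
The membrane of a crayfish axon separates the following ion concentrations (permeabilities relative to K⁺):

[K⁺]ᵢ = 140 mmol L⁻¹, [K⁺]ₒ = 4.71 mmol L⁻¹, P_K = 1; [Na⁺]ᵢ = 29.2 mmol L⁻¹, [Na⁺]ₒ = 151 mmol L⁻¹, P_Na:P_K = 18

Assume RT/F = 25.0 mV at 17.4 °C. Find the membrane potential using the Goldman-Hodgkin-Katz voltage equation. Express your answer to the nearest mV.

Vm = 25.0 · ln[(Σ P·[cation]ₒ + Σ P·[anion]ᵢ) / (Σ P·[cation]ᵢ + Σ P·[anion]ₒ)]
Numerator = 1×4.71 + 18×151 = 2723
Denominator = 1×140 + 18×29.2 = 665.6
Vm = 25.0 · ln(4.0906) = 25.0 × (1.4087) = 35.22 mV

35 mV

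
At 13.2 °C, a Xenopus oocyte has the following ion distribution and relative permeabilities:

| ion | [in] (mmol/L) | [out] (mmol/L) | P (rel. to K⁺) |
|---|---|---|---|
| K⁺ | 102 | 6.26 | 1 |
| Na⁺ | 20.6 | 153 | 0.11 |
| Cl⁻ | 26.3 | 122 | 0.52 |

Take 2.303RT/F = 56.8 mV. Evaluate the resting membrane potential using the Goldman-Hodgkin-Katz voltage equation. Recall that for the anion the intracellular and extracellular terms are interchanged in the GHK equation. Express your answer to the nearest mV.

Vm = 56.8 · log₁₀[(Σ P·[cation]ₒ + Σ P·[anion]ᵢ) / (Σ P·[cation]ᵢ + Σ P·[anion]ₒ)]
Numerator = 1×6.26 + 0.11×153 + 0.52×26.3 = 36.77
Denominator = 1×102 + 0.11×20.6 + 0.52×122 = 167.7
Vm = 56.8 · log₁₀(0.21923) = 56.8 × (-0.6591) = -37.44 mV

-37 mV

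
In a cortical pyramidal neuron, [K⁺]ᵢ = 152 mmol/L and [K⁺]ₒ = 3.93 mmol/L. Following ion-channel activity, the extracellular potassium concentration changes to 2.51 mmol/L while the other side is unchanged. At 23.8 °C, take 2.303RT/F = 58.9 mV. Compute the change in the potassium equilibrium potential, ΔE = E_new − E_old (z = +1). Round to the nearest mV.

E_old = (58.9/1)·log₁₀(3.93/152) = -93.50 mV
E_new = (58.9/1)·log₁₀(2.51/152) = -104.97 mV
ΔE = -104.97 − (-93.50) = -11.47 mV

-11 mV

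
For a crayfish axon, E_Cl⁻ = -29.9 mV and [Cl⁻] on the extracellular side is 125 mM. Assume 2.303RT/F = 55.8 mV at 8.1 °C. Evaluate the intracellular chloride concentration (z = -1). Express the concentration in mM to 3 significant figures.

36.4 mM

Nernst: E = (55.8/-1) · log₁₀([out]/[in]), so log₁₀([out]/[in]) = -29.9 × -1 / 55.8 = 0.5358.
[out]/[in] = 10^(0.5358) = 3.434.
[in] = 125 / 3.434 = 36.4 mM.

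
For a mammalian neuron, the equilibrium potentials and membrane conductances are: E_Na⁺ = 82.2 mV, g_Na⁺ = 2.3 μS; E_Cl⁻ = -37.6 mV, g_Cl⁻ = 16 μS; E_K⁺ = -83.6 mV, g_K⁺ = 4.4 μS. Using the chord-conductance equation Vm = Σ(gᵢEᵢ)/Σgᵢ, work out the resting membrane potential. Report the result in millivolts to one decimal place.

Σ gᵢEᵢ = 2.3·(82.2) + 16·(-37.6) + 4.4·(-83.6) = -780.38
Σ gᵢ = 2.3 + 16 + 4.4 = 22.7
Vm = -780.38 / 22.7 = -34.38 mV

-34.4 mV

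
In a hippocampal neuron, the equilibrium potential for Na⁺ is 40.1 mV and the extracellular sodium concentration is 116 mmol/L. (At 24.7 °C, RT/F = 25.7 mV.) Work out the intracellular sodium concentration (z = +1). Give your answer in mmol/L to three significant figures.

Nernst: E = (25.7/1) · ln([out]/[in]), so ln([out]/[in]) = 40.1 × 1 / 25.7 = 1.5603.
[out]/[in] = e^(1.5603) = 4.76.
[in] = 116 / 4.76 = 24.37 mmol/L.

24.4 mmol/L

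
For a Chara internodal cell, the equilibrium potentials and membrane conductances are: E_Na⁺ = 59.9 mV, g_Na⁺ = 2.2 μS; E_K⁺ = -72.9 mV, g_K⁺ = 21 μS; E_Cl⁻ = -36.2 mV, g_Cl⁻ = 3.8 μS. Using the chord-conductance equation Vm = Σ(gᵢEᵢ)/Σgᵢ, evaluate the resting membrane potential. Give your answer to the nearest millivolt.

Σ gᵢEᵢ = 2.2·(59.9) + 21·(-72.9) + 3.8·(-36.2) = -1536.68
Σ gᵢ = 2.2 + 21 + 3.8 = 27
Vm = -1536.68 / 27 = -56.91 mV

-57 mV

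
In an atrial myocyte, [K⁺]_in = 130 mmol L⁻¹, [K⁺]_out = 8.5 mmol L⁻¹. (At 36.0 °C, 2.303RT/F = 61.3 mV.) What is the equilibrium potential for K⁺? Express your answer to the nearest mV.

E = (61.3/z) · log₁₀([K⁺]_out/[K⁺]_in) with z = +1.
= (61.3/1) · log₁₀(8.5/130) = 61.30 · log₁₀(0.06538)
= 61.30 · (-1.1845) = -72.61 mV

-73 mV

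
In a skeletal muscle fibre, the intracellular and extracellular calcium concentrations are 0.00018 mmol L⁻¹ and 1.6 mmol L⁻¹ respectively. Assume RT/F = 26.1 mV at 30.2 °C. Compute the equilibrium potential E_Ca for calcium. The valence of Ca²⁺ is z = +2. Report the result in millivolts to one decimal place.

118.7 mV

E = (26.1/z) · ln([Ca²⁺]_out/[Ca²⁺]_in) with z = +2.
= (26.1/2) · ln(1.6/0.00018) = 13.05 · ln(8889)
= 13.05 · (9.0926) = 118.66 mV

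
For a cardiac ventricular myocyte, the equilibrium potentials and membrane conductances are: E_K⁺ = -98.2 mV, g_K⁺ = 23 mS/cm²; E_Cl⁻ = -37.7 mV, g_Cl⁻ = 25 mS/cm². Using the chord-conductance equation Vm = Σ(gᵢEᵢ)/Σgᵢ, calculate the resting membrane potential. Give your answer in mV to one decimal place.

-66.7 mV

Σ gᵢEᵢ = 23·(-98.2) + 25·(-37.7) = -3201.10
Σ gᵢ = 23 + 25 = 48
Vm = -3201.10 / 48 = -66.69 mV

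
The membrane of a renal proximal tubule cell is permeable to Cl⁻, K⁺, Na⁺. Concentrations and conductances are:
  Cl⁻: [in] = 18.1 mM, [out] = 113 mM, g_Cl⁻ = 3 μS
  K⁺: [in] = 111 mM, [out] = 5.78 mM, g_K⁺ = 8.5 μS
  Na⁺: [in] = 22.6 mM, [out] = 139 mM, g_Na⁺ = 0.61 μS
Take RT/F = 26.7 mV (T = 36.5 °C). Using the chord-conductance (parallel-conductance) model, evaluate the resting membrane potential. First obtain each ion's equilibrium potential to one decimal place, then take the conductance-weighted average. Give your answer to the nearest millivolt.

-65 mV

E_Cl⁻ = (26.7/-1)·ln(113/18.1) = -48.9 mV
E_K⁺ = (26.7/1)·ln(5.78/111) = -78.9 mV
E_Na⁺ = (26.7/1)·ln(139/22.6) = 48.5 mV
Vm = (Σ gᵢEᵢ)/(Σ gᵢ) = (3·-48.9 + 8.5·-78.9 + 0.61·48.5) / (3 + 8.5 + 0.61)
= -787.77 / 12.11 = -65.05 mV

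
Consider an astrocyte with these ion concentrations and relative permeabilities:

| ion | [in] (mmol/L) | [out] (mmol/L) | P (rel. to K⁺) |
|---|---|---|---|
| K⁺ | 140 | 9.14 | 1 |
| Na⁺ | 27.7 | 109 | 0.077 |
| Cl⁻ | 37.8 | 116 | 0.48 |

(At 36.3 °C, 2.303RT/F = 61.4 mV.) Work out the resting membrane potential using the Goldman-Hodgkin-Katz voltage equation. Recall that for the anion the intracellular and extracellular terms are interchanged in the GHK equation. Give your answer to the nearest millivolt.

Vm = 61.4 · log₁₀[(Σ P·[cation]ₒ + Σ P·[anion]ᵢ) / (Σ P·[cation]ᵢ + Σ P·[anion]ₒ)]
Numerator = 1×9.14 + 0.077×109 + 0.48×37.8 = 35.68
Denominator = 1×140 + 0.077×27.7 + 0.48×116 = 197.8
Vm = 61.4 · log₁₀(0.18036) = 61.4 × (-0.7439) = -45.67 mV

-46 mV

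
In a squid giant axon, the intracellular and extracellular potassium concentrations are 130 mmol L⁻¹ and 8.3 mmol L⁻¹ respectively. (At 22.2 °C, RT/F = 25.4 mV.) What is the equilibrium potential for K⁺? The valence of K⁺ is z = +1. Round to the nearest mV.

-70 mV

E = (25.4/z) · ln([K⁺]_out/[K⁺]_in) with z = +1.
= (25.4/1) · ln(8.3/130) = 25.40 · ln(0.06385)
= 25.40 · (-2.7513) = -69.88 mV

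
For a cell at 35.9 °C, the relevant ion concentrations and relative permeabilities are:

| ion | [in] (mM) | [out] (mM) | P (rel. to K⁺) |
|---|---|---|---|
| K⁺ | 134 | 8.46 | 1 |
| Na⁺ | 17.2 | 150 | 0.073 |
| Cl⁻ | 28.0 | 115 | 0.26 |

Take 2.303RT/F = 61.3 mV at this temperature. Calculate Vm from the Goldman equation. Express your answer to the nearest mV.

-49 mV

Vm = 61.3 · log₁₀[(Σ P·[cation]ₒ + Σ P·[anion]ᵢ) / (Σ P·[cation]ᵢ + Σ P·[anion]ₒ)]
Numerator = 1×8.46 + 0.073×150 + 0.26×28.0 = 26.69
Denominator = 1×134 + 0.073×17.2 + 0.26×115 = 165.2
Vm = 61.3 · log₁₀(0.16161) = 61.3 × (-0.7915) = -48.52 mV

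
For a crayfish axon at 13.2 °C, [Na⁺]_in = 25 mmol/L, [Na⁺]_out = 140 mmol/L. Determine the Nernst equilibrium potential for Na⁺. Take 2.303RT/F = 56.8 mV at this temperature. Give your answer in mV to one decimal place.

E = (56.8/z) · log₁₀([Na⁺]_out/[Na⁺]_in) with z = +1.
= (56.8/1) · log₁₀(140/25) = 56.80 · log₁₀(5.6)
= 56.80 · (0.7482) = 42.50 mV

42.5 mV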